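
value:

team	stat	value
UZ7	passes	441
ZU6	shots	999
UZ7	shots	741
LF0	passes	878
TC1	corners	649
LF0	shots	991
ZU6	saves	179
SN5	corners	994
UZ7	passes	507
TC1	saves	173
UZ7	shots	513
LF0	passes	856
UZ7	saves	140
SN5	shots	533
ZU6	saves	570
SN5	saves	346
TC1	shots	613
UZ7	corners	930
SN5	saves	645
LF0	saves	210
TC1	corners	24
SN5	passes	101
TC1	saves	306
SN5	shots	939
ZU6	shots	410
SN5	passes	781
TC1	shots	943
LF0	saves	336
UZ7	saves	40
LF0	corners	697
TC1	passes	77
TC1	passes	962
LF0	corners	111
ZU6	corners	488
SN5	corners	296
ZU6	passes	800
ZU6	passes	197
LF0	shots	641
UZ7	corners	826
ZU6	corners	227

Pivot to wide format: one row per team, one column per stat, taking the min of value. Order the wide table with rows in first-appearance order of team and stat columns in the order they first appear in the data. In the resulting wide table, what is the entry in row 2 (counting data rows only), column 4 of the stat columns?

179

With rows in first-appearance order of team, row 2 is team=ZU6. stat columns in first-appearance order: passes, shots, corners, saves; column 4 is saves.
Long rows with team=ZU6, stat=saves: min(179, 570) = 179.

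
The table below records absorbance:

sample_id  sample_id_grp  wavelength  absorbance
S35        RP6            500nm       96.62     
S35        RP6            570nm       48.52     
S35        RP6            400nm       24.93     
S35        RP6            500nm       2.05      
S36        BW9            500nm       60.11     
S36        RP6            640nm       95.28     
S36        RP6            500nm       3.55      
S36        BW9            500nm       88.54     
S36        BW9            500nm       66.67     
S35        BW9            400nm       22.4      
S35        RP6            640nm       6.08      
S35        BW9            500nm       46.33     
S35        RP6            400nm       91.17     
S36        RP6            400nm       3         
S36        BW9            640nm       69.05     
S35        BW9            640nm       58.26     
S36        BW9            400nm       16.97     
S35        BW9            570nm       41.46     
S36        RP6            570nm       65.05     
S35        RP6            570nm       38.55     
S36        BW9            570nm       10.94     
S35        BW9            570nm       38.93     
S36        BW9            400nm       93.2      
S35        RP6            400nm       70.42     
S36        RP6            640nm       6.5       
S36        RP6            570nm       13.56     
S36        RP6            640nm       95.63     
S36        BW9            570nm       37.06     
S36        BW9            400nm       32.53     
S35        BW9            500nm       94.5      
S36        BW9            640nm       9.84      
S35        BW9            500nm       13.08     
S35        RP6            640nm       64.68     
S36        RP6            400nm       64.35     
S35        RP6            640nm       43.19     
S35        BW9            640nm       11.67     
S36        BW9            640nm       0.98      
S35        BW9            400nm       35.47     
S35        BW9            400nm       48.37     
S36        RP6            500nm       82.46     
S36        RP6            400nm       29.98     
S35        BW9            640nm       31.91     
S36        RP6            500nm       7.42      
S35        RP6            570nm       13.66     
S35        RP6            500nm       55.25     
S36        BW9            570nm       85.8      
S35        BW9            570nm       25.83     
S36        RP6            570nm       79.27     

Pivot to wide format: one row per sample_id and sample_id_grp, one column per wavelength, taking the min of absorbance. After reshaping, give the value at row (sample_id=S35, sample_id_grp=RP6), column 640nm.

6.08

Rows with sample_id=S35, sample_id_grp=RP6 and wavelength=640nm: absorbance values are 6.08, 64.68, 43.19.
min(6.08, 64.68, 43.19) = 6.08.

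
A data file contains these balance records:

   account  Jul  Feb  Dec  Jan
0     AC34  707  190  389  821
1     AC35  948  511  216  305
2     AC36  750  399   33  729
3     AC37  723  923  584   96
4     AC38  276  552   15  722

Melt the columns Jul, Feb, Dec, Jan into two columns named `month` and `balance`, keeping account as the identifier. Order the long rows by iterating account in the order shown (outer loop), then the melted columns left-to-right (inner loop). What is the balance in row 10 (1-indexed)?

399

20 rows total (5 × 4). Row 10: index ⌊(10-1)/4⌋ = 2 into account → AC36; (10-1) mod 4 = 1 into the melted columns → Feb.
So row 10 is (AC36, Feb, 399); balance = 399.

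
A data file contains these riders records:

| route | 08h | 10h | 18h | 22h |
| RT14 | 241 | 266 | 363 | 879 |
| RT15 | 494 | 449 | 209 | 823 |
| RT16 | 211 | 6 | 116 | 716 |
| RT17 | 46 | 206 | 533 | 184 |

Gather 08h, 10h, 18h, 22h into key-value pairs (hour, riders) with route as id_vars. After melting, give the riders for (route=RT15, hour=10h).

449

Unpivoting turns each (route, wide-column) pair into one long row.
The wide cell at row RT15, column 10h holds 449, so the long row (RT15, 10h) has riders=449.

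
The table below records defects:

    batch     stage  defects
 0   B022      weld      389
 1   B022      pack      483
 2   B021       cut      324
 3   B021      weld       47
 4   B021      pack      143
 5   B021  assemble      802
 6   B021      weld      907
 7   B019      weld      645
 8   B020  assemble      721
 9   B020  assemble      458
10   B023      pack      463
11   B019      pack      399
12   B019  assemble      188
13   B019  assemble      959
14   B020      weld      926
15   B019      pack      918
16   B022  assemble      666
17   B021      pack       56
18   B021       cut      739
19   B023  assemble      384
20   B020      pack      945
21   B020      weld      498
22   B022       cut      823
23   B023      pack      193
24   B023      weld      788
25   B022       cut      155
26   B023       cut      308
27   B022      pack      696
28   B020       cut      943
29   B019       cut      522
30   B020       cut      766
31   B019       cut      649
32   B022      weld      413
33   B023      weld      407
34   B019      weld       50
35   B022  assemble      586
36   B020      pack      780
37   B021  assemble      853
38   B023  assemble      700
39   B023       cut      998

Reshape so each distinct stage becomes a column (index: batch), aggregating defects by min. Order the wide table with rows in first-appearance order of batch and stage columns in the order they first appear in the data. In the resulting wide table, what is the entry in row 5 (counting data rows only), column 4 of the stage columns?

384

With rows in first-appearance order of batch, row 5 is batch=B023. stage columns in first-appearance order: weld, pack, cut, assemble; column 4 is assemble.
Long rows with batch=B023, stage=assemble: min(384, 700) = 384.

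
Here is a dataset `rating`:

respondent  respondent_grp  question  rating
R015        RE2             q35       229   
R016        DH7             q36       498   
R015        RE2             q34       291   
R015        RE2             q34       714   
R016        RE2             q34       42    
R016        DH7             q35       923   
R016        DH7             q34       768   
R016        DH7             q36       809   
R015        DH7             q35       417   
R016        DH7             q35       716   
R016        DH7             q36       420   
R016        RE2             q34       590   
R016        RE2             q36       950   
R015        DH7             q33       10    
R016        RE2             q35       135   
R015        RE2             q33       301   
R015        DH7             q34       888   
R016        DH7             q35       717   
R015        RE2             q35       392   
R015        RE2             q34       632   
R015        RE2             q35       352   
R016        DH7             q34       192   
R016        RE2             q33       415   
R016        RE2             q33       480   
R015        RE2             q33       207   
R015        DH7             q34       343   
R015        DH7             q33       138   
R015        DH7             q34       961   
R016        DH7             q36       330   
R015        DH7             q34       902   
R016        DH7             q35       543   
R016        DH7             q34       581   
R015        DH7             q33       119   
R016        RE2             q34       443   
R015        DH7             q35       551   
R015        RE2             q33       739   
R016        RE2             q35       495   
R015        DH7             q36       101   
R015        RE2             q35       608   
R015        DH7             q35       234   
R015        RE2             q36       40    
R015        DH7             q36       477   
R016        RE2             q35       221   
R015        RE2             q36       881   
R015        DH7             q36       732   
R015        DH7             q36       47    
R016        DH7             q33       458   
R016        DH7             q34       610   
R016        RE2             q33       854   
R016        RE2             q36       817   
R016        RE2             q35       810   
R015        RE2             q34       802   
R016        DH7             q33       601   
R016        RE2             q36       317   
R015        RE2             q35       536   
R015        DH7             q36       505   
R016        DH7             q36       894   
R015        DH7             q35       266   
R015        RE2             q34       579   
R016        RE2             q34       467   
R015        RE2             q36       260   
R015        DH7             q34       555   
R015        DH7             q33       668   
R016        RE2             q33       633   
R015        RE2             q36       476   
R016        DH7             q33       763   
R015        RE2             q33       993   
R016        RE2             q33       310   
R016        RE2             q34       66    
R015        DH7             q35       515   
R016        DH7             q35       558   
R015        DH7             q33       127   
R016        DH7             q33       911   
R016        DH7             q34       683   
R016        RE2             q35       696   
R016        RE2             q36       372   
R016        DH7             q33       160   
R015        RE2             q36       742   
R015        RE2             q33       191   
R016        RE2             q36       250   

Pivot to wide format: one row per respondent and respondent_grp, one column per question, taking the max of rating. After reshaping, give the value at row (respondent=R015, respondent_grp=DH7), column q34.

961

Rows with respondent=R015, respondent_grp=DH7 and question=q34: rating values are 888, 343, 961, 902, 555.
max(888, 343, 961, 902, 555) = 961.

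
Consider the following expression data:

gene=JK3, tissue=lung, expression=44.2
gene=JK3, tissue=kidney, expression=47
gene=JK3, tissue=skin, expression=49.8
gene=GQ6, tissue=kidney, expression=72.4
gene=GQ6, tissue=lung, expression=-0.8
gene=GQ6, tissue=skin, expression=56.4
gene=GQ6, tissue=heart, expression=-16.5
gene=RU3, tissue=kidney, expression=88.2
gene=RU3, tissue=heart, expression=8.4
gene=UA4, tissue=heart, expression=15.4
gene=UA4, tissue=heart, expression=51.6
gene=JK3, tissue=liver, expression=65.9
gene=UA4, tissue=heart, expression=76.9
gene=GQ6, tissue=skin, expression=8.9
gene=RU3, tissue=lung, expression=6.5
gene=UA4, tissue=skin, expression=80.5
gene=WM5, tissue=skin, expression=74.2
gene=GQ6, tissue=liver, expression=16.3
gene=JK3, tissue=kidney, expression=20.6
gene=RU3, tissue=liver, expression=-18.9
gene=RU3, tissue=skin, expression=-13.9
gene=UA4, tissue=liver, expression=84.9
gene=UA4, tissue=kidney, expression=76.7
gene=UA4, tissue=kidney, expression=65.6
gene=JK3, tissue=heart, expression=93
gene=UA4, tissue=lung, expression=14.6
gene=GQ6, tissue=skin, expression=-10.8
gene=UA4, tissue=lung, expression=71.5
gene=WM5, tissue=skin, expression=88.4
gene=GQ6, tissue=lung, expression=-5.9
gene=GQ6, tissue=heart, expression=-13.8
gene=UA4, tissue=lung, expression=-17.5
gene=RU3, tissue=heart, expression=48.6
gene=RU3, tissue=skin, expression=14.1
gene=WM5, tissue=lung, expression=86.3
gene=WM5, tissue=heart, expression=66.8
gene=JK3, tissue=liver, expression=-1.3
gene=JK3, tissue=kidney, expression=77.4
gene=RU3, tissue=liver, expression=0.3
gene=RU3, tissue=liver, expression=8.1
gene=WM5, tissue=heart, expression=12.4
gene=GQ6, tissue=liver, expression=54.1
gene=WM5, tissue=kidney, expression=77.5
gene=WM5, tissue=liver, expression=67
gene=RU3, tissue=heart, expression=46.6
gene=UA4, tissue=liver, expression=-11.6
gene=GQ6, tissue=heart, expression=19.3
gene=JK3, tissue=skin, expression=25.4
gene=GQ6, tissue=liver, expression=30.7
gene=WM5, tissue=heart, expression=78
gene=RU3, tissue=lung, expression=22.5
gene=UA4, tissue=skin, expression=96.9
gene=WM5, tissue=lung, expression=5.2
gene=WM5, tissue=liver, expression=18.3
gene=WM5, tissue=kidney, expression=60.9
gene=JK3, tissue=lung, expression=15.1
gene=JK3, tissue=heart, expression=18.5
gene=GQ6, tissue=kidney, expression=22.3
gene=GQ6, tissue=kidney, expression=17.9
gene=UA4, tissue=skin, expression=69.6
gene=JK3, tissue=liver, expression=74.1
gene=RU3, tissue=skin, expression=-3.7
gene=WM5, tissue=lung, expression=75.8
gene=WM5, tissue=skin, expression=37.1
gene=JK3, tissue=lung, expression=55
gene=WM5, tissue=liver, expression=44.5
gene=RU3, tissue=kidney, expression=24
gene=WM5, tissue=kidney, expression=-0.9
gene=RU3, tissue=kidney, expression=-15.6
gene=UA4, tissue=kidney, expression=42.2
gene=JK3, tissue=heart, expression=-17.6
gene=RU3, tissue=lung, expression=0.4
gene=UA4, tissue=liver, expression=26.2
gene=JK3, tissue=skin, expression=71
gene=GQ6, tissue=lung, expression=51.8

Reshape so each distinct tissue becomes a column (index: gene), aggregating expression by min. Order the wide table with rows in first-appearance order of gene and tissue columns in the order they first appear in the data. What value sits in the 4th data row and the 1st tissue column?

With rows in first-appearance order of gene, row 4 is gene=UA4. tissue columns in first-appearance order: lung, kidney, skin, heart, liver; column 1 is lung.
Long rows with gene=UA4, tissue=lung: min(14.6, 71.5, -17.5) = -17.5.

-17.5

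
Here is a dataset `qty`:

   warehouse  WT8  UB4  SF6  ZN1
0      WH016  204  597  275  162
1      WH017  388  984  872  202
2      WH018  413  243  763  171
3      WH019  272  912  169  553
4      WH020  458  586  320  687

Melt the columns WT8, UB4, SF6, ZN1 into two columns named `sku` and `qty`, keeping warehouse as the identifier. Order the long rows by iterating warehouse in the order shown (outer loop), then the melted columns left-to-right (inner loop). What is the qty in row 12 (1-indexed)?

171

20 rows total (5 × 4). Row 12: index ⌊(12-1)/4⌋ = 2 into warehouse → WH018; (12-1) mod 4 = 3 into the melted columns → ZN1.
So row 12 is (WH018, ZN1, 171); qty = 171.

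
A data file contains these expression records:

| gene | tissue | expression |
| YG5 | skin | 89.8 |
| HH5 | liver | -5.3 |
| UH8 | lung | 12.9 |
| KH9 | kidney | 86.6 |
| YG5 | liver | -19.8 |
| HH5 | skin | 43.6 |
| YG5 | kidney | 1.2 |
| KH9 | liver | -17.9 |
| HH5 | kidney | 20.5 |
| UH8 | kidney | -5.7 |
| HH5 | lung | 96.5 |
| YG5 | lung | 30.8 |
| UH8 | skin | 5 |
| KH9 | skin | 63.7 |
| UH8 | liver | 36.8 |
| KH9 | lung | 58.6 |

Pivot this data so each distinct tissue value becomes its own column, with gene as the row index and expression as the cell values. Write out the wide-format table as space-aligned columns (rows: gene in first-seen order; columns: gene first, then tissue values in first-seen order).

Columns: gene plus the 4 distinct tissue values (skin, liver, lung, kidney).
For example, row YG5 column skin takes expression=89.8 from the long row (YG5, skin).

gene  skin  liver  lung  kidney
YG5   89.8  -19.8  30.8  1.2   
HH5   43.6  -5.3   96.5  20.5  
UH8   5     36.8   12.9  -5.7  
KH9   63.7  -17.9  58.6  86.6  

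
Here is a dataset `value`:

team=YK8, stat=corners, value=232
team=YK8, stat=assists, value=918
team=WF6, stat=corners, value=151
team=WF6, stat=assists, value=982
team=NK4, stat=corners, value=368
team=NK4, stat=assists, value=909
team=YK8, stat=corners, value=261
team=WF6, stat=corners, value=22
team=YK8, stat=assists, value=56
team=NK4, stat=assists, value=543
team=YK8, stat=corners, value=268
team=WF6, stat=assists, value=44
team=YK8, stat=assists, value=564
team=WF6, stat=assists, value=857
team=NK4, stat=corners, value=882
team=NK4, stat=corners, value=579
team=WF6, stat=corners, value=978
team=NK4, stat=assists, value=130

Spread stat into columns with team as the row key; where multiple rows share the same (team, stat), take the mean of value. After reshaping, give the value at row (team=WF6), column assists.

Rows with team=WF6 and stat=assists: value values are 982, 44, 857.
(982 + 44 + 857) / 3 = 627.67.

627.67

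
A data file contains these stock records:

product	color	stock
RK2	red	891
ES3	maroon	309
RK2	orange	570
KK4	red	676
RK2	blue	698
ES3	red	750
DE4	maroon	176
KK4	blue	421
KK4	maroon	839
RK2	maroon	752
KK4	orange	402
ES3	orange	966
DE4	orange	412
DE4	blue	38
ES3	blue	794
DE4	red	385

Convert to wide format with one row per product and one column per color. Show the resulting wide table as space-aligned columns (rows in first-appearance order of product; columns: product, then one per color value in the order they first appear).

product  red  maroon  orange  blue
RK2      891  752     570     698 
ES3      750  309     966     794 
KK4      676  839     402     421 
DE4      385  176     412     38  

Columns: product plus the 4 distinct color values (red, maroon, orange, blue).
For example, row RK2 column red takes stock=891 from the long row (RK2, red).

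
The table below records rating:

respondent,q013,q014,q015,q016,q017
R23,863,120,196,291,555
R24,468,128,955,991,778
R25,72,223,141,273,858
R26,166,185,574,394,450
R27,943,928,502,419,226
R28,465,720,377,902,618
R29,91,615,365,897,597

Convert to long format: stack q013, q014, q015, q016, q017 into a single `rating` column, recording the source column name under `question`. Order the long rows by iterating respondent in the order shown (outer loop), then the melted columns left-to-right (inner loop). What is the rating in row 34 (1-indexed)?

897

35 rows total (7 × 5). Row 34: index ⌊(34-1)/5⌋ = 6 into respondent → R29; (34-1) mod 5 = 3 into the melted columns → q016.
So row 34 is (R29, q016, 897); rating = 897.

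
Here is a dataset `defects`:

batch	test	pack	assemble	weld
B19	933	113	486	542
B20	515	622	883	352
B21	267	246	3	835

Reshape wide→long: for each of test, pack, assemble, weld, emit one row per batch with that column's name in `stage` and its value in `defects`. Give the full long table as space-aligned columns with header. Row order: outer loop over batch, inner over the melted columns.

Each (batch, column) pair becomes one row: 3 × 4 = 12 rows.
For example, (B19, test) → defects=933.

batch  stage     defects
B19    test      933    
B19    pack      113    
B19    assemble  486    
B19    weld      542    
B20    test      515    
B20    pack      622    
B20    assemble  883    
B20    weld      352    
B21    test      267    
B21    pack      246    
B21    assemble  3      
B21    weld      835    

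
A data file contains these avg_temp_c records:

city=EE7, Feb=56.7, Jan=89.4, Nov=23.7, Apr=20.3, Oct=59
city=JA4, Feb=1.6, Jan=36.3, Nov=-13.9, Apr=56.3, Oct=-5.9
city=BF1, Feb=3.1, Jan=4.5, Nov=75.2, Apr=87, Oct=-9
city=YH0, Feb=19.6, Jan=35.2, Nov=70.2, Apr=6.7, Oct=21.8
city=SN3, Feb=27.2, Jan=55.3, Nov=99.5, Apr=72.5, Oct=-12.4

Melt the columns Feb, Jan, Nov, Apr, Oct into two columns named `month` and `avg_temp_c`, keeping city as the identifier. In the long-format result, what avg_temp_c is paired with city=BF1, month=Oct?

-9

Unpivoting turns each (city, wide-column) pair into one long row.
The wide cell at row BF1, column Oct holds -9, so the long row (BF1, Oct) has avg_temp_c=-9.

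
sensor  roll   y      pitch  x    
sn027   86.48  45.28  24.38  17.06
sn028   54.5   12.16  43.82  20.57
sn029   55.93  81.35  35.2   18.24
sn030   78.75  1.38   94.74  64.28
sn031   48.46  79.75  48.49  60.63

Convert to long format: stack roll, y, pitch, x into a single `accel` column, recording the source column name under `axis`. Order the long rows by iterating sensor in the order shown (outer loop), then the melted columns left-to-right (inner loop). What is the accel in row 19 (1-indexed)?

48.49

20 rows total (5 × 4). Row 19: index ⌊(19-1)/4⌋ = 4 into sensor → sn031; (19-1) mod 4 = 2 into the melted columns → pitch.
So row 19 is (sn031, pitch, 48.49); accel = 48.49.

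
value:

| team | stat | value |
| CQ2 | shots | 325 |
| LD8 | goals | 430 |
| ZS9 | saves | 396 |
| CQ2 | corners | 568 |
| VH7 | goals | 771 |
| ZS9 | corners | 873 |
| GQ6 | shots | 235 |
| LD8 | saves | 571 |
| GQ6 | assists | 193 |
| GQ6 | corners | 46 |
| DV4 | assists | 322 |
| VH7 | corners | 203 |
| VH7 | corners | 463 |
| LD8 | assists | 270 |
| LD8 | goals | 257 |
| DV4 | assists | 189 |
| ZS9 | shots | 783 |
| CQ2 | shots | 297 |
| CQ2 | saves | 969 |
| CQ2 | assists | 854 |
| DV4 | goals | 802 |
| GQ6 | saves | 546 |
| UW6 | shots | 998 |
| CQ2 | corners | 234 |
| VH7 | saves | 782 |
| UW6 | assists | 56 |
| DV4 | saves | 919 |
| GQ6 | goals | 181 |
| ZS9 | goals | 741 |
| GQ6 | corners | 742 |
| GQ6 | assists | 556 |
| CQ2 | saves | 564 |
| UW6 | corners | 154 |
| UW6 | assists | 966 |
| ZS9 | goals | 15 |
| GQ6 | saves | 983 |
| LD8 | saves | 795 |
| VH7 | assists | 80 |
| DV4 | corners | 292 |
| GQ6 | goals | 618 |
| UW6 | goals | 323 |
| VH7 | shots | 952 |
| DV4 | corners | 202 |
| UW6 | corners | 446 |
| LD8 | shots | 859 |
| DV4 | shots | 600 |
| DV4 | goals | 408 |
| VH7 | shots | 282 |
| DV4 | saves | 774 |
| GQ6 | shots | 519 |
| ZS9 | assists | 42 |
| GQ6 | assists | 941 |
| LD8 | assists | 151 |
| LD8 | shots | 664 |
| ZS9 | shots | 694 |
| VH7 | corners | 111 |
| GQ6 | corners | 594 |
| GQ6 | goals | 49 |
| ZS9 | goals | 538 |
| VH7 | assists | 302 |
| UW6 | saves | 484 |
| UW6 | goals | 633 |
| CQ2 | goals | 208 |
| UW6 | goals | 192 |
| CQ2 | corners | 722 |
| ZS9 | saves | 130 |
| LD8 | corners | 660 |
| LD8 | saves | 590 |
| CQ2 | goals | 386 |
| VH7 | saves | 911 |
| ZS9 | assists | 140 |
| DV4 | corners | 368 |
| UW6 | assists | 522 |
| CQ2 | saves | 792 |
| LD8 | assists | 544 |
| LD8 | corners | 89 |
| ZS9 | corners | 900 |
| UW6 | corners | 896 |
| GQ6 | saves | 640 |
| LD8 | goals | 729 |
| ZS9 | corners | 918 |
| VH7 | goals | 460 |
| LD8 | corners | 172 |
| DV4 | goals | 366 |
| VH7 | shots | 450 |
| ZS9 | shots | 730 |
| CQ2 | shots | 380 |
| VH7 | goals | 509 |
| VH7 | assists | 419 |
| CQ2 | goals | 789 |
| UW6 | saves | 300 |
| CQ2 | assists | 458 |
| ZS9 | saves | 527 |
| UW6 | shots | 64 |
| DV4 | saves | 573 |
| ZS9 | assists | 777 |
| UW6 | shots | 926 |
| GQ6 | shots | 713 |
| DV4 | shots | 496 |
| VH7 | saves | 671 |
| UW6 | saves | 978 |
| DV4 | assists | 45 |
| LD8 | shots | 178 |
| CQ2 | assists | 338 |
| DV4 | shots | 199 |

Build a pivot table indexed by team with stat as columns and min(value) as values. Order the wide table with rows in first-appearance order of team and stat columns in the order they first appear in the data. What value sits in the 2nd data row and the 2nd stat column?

With rows in first-appearance order of team, row 2 is team=LD8. stat columns in first-appearance order: shots, goals, saves, corners, assists; column 2 is goals.
Long rows with team=LD8, stat=goals: min(430, 257, 729) = 257.

257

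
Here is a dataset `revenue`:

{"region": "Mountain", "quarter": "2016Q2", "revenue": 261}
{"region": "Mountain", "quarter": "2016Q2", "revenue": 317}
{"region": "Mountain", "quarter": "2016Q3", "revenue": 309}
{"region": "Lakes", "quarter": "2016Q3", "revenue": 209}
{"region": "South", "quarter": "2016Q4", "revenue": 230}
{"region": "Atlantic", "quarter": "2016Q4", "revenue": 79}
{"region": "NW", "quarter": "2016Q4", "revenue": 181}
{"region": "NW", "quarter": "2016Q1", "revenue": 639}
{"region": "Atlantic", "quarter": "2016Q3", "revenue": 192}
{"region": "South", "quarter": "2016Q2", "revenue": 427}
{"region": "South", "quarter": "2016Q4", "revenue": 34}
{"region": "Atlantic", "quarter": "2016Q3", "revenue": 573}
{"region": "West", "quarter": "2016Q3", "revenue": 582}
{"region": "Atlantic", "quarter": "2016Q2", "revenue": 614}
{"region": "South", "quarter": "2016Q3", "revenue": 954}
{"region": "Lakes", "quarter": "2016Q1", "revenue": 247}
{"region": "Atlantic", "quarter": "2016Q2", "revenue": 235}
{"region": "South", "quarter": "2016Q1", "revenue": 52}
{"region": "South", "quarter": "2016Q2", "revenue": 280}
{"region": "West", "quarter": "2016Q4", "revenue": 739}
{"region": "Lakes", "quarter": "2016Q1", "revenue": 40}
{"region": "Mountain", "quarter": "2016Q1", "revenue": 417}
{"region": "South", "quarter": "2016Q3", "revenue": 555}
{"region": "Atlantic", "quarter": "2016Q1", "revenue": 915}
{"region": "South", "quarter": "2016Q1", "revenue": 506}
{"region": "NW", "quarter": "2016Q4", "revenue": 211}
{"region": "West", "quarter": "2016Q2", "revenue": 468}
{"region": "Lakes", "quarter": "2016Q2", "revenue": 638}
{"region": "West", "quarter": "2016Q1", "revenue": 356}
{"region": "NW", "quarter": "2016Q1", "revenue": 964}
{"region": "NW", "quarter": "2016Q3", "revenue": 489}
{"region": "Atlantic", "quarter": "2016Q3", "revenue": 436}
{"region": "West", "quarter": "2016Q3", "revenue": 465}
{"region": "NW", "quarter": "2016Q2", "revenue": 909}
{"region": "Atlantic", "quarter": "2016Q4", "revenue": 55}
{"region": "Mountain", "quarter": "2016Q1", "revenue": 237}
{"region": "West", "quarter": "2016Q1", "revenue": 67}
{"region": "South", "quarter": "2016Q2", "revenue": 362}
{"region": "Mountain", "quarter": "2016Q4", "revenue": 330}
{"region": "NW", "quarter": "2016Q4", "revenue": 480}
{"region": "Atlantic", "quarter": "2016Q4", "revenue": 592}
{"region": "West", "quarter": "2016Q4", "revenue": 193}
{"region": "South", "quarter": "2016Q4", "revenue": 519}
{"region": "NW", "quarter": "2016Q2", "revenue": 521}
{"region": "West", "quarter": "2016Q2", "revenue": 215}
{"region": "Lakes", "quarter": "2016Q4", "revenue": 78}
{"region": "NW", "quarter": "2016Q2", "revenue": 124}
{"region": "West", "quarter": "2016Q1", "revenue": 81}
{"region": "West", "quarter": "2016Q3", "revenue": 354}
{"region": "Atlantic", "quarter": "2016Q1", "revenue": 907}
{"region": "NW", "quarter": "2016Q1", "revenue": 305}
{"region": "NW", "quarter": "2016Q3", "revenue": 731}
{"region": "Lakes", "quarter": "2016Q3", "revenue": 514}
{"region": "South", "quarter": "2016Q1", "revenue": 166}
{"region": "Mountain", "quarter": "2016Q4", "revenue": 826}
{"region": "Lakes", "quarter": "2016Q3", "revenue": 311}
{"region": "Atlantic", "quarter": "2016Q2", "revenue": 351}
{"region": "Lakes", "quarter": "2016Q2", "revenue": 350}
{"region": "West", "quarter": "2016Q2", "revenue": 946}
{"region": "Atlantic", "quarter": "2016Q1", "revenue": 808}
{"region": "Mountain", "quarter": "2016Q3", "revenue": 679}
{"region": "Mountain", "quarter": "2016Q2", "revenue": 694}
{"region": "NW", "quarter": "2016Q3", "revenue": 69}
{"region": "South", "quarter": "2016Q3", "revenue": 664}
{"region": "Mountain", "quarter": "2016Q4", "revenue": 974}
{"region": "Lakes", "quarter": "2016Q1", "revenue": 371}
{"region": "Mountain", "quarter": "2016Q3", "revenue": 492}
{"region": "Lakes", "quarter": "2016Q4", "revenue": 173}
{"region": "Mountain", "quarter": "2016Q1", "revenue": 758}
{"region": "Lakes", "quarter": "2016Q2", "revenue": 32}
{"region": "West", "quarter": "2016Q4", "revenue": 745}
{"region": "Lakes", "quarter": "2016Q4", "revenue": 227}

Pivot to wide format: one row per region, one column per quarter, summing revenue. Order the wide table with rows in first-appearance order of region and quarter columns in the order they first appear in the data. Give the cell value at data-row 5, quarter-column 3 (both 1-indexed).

872

With rows in first-appearance order of region, row 5 is region=NW. quarter columns in first-appearance order: 2016Q2, 2016Q3, 2016Q4, 2016Q1; column 3 is 2016Q4.
Long rows with region=NW, quarter=2016Q4: 181 + 211 + 480 = 872.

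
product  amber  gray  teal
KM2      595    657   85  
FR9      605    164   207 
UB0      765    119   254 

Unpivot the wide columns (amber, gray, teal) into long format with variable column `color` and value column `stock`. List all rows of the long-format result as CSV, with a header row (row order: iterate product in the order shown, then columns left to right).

product,color,stock
KM2,amber,595
KM2,gray,657
KM2,teal,85
FR9,amber,605
FR9,gray,164
FR9,teal,207
UB0,amber,765
UB0,gray,119
UB0,teal,254

Each (product, column) pair becomes one row: 3 × 3 = 9 rows.
For example, (KM2, amber) → stock=595.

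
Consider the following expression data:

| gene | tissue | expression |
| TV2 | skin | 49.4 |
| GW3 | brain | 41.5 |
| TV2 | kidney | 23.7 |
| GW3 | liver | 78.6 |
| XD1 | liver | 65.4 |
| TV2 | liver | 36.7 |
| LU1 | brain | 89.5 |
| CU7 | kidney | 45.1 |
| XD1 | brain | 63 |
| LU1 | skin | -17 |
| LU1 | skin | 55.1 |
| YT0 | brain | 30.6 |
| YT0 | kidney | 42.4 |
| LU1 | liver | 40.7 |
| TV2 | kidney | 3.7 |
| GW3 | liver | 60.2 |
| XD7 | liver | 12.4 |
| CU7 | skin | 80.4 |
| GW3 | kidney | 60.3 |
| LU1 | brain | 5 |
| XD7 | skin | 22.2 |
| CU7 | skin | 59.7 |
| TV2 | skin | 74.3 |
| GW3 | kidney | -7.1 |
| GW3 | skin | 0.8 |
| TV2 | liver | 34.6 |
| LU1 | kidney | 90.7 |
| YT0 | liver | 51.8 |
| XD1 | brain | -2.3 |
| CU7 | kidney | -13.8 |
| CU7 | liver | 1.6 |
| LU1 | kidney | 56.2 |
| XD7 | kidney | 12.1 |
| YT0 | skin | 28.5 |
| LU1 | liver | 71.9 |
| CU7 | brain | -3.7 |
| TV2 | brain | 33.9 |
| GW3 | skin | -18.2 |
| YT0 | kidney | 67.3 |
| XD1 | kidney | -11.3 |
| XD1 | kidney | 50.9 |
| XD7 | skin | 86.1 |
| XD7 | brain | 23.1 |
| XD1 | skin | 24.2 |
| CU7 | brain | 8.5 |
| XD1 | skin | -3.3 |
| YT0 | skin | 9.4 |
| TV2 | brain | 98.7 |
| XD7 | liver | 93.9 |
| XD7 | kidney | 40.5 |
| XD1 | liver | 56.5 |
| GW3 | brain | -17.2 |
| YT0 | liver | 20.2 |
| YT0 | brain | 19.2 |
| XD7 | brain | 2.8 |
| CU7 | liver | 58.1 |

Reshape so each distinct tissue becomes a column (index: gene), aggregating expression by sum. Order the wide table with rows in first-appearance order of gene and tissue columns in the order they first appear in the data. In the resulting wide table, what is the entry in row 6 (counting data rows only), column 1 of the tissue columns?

With rows in first-appearance order of gene, row 6 is gene=YT0. tissue columns in first-appearance order: skin, brain, kidney, liver; column 1 is skin.
Long rows with gene=YT0, tissue=skin: 28.5 + 9.4 = 37.9.

37.9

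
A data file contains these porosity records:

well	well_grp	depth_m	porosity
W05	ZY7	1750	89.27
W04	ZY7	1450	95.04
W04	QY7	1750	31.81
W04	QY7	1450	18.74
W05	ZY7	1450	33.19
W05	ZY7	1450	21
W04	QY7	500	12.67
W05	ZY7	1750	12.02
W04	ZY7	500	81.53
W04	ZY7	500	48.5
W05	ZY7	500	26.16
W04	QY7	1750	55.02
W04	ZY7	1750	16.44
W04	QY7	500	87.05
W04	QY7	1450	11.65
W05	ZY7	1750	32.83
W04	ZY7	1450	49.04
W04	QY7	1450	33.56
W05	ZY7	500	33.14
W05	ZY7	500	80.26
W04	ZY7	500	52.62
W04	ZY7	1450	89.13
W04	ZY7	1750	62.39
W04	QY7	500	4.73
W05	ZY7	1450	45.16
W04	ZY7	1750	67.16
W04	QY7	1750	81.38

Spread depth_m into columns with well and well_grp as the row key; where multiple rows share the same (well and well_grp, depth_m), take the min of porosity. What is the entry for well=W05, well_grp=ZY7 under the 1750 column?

12.02

Rows with well=W05, well_grp=ZY7 and depth_m=1750: porosity values are 89.27, 12.02, 32.83.
min(89.27, 12.02, 32.83) = 12.02.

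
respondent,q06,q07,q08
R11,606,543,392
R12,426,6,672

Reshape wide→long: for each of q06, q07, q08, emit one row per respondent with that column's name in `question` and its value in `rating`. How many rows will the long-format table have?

2 respondent values × 3 melted columns = 6 rows.

6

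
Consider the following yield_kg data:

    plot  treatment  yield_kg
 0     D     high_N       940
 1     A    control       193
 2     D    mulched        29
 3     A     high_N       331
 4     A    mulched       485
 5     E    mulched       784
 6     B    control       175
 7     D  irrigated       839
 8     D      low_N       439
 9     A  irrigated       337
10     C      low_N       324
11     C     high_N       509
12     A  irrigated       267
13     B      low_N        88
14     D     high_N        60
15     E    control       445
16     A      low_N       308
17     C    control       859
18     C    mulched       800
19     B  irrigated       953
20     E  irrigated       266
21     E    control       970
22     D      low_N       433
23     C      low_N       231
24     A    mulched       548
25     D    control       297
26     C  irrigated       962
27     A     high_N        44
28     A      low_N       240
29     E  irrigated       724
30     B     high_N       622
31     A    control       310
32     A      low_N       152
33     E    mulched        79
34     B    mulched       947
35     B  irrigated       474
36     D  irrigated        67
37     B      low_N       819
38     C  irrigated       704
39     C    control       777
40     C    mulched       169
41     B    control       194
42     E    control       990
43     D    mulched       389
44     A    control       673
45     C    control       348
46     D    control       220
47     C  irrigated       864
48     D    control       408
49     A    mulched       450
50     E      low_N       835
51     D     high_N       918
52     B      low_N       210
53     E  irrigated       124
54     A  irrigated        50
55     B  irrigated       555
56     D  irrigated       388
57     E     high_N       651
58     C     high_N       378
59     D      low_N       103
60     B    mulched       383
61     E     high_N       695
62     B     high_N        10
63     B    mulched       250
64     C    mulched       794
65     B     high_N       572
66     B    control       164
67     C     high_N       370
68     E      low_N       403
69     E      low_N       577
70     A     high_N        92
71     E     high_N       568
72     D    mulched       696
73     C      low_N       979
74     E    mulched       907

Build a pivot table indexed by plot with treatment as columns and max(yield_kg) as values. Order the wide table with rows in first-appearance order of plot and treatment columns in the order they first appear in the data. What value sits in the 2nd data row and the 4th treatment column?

337

With rows in first-appearance order of plot, row 2 is plot=A. treatment columns in first-appearance order: high_N, control, mulched, irrigated, low_N; column 4 is irrigated.
Long rows with plot=A, treatment=irrigated: max(337, 267, 50) = 337.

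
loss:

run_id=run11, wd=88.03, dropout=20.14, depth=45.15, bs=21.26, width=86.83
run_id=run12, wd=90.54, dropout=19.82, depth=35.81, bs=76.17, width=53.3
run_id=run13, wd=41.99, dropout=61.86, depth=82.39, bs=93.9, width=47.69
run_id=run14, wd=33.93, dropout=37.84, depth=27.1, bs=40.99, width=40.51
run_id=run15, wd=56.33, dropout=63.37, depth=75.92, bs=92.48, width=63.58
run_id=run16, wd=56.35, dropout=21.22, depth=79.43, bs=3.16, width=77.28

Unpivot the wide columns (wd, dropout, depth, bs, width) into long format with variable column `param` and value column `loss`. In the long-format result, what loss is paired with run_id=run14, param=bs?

Unpivoting turns each (run_id, wide-column) pair into one long row.
The wide cell at row run14, column bs holds 40.99, so the long row (run14, bs) has loss=40.99.

40.99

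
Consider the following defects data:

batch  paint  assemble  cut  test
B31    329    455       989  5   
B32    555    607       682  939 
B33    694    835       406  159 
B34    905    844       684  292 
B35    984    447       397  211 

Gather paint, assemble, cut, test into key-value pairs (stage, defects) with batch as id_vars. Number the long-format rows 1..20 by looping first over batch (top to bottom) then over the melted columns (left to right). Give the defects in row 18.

20 rows total (5 × 4). Row 18: index ⌊(18-1)/4⌋ = 4 into batch → B35; (18-1) mod 4 = 1 into the melted columns → assemble.
So row 18 is (B35, assemble, 447); defects = 447.

447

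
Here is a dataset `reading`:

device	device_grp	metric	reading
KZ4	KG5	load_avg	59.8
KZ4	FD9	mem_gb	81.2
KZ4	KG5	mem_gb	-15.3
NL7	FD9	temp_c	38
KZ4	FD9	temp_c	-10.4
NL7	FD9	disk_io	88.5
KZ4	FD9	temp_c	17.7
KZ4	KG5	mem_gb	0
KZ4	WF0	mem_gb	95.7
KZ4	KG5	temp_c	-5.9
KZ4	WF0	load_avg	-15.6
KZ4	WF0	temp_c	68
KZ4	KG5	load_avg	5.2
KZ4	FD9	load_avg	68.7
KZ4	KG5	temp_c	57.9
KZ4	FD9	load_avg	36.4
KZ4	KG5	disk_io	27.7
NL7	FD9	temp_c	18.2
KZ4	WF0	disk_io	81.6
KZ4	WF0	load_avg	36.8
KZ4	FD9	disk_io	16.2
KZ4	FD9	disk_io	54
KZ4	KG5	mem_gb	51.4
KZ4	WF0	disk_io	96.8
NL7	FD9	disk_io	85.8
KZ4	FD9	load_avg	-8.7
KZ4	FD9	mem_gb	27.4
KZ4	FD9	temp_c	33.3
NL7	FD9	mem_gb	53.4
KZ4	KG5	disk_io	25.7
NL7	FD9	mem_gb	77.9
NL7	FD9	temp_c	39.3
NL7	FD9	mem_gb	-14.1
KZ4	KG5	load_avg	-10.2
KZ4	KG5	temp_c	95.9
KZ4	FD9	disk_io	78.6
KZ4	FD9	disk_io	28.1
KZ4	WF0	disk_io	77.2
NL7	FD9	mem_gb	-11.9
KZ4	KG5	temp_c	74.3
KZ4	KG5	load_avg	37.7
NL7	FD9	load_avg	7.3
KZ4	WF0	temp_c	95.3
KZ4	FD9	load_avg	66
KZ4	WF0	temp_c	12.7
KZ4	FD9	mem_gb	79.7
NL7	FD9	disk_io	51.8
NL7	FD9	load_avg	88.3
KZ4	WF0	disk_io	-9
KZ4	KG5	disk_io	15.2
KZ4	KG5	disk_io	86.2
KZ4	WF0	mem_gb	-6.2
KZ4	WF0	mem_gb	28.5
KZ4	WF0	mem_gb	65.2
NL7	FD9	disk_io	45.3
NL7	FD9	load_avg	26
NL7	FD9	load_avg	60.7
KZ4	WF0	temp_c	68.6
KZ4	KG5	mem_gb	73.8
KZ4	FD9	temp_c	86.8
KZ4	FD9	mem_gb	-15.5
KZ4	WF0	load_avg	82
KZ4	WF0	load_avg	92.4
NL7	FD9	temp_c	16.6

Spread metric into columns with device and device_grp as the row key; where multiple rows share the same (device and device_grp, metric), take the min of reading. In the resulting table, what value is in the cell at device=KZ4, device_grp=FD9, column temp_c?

Rows with device=KZ4, device_grp=FD9 and metric=temp_c: reading values are -10.4, 17.7, 33.3, 86.8.
min(-10.4, 17.7, 33.3, 86.8) = -10.4.

-10.4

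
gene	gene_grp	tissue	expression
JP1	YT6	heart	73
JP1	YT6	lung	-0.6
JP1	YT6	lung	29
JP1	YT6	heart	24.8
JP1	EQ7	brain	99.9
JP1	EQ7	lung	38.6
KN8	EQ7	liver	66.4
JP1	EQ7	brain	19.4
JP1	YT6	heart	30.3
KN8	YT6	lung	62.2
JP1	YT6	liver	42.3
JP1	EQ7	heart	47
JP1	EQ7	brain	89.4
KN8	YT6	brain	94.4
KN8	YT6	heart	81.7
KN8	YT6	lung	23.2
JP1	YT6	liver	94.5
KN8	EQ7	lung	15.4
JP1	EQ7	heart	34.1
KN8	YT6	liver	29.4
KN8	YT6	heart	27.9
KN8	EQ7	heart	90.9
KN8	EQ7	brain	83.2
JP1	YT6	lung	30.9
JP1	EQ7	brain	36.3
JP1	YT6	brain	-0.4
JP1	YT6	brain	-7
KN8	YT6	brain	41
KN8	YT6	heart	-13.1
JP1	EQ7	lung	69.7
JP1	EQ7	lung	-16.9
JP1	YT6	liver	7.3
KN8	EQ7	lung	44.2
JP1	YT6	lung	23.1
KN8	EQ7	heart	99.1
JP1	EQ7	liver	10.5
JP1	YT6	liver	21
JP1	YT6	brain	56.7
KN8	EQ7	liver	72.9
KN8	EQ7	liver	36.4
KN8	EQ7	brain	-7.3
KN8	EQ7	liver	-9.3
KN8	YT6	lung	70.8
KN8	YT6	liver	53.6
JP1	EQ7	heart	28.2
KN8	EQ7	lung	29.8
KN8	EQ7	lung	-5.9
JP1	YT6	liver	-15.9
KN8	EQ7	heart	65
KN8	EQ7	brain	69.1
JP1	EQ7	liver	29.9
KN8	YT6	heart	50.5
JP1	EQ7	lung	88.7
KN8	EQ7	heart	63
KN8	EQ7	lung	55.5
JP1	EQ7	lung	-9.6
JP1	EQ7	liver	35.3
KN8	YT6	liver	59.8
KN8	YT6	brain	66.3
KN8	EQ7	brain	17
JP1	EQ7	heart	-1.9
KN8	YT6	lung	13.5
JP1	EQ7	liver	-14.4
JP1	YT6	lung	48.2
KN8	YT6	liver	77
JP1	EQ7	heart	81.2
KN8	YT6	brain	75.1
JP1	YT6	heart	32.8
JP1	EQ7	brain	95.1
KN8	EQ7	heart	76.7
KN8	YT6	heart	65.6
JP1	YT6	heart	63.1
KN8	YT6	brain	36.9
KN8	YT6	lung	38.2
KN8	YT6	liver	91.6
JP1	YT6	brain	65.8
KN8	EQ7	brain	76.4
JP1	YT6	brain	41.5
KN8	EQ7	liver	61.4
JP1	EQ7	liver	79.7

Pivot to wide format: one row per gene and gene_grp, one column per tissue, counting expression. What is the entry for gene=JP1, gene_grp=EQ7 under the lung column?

5

Rows with gene=JP1, gene_grp=EQ7 and tissue=lung: expression values are 38.6, 69.7, -16.9, 88.7, -9.6.
5 rows match — count = 5.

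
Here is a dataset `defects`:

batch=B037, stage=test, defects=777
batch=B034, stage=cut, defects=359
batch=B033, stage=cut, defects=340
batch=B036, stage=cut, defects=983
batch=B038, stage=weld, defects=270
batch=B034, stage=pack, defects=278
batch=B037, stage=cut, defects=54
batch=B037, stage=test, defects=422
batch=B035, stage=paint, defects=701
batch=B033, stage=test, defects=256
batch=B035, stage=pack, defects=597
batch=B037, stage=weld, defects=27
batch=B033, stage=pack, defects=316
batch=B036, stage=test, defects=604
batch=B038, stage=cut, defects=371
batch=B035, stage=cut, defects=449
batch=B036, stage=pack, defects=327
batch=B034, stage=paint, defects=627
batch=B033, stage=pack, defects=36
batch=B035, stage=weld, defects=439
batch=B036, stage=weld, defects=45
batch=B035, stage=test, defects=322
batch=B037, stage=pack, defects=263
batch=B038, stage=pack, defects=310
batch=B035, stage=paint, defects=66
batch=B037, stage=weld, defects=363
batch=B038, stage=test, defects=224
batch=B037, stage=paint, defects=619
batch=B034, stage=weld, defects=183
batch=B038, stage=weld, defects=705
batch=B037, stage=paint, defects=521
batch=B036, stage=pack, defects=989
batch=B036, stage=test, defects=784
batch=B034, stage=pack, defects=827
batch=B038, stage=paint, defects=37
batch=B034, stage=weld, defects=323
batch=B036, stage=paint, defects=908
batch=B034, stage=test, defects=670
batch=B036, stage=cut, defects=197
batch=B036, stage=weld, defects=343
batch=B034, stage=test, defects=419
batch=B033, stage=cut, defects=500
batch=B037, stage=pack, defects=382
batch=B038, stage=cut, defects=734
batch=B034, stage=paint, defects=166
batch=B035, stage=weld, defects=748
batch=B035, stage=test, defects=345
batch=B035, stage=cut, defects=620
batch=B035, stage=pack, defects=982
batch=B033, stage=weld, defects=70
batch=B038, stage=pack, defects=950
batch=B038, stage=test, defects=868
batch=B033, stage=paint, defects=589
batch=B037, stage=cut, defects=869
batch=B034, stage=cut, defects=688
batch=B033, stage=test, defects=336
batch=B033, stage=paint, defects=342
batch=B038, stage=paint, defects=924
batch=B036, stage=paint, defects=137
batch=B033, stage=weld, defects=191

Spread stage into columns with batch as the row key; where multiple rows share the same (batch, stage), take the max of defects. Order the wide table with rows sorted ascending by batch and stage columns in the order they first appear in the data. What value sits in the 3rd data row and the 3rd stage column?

With rows sorted ascending by batch, row 3 is batch=B035. stage columns in first-appearance order: test, cut, weld, pack, paint; column 3 is weld.
Long rows with batch=B035, stage=weld: max(439, 748) = 748.

748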